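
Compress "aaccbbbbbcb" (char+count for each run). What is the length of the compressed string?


Input: aaccbbbbbcb
Runs:
  'a' x 2 => "a2"
  'c' x 2 => "c2"
  'b' x 5 => "b5"
  'c' x 1 => "c1"
  'b' x 1 => "b1"
Compressed: "a2c2b5c1b1"
Compressed length: 10

10


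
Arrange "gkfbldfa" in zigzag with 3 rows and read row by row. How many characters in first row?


Zigzag "gkfbldfa" into 3 rows:
Placing characters:
  'g' => row 0
  'k' => row 1
  'f' => row 2
  'b' => row 1
  'l' => row 0
  'd' => row 1
  'f' => row 2
  'a' => row 1
Rows:
  Row 0: "gl"
  Row 1: "kbda"
  Row 2: "ff"
First row length: 2

2


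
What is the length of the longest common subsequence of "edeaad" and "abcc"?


LCS of "edeaad" and "abcc"
DP table:
           a    b    c    c
      0    0    0    0    0
  e   0    0    0    0    0
  d   0    0    0    0    0
  e   0    0    0    0    0
  a   0    1    1    1    1
  a   0    1    1    1    1
  d   0    1    1    1    1
LCS length = dp[6][4] = 1

1


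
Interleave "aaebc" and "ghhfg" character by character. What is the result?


Interleaving "aaebc" and "ghhfg":
  Position 0: 'a' from first, 'g' from second => "ag"
  Position 1: 'a' from first, 'h' from second => "ah"
  Position 2: 'e' from first, 'h' from second => "eh"
  Position 3: 'b' from first, 'f' from second => "bf"
  Position 4: 'c' from first, 'g' from second => "cg"
Result: agahehbfcg

agahehbfcg


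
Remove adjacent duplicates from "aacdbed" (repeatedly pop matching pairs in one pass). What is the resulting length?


Input: aacdbed
Stack-based adjacent duplicate removal:
  Read 'a': push. Stack: a
  Read 'a': matches stack top 'a' => pop. Stack: (empty)
  Read 'c': push. Stack: c
  Read 'd': push. Stack: cd
  Read 'b': push. Stack: cdb
  Read 'e': push. Stack: cdbe
  Read 'd': push. Stack: cdbed
Final stack: "cdbed" (length 5)

5


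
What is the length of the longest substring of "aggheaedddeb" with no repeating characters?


Input: "aggheaedddeb"
Sliding window (track last position of each char):
  Position 0 ('a'): window [0,0] length 1 -- new best
  Position 1 ('g'): window [0,1] length 2 -- new best
  Position 2 ('g'): repeat (last at 1), move window start to 2
  Position 2 ('g'): window [2,2] length 1
  Position 3 ('h'): window [2,3] length 2
  Position 4 ('e'): window [2,4] length 3 -- new best
  Position 5 ('a'): window [2,5] length 4 -- new best
  Position 6 ('e'): repeat (last at 4), move window start to 5
  Position 6 ('e'): window [5,6] length 2
  Position 7 ('d'): window [5,7] length 3
  Position 8 ('d'): repeat (last at 7), move window start to 8
  Position 8 ('d'): window [8,8] length 1
  Position 9 ('d'): repeat (last at 8), move window start to 9
  Position 9 ('d'): window [9,9] length 1
  Position 10 ('e'): window [9,10] length 2
  Position 11 ('b'): window [9,11] length 3
Longest substring with no repeats: "ghea" with length 4

4


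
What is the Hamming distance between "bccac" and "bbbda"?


Comparing "bccac" and "bbbda" position by position:
  Position 0: 'b' vs 'b' => same
  Position 1: 'c' vs 'b' => differ
  Position 2: 'c' vs 'b' => differ
  Position 3: 'a' vs 'd' => differ
  Position 4: 'c' vs 'a' => differ
Total differences (Hamming distance): 4

4


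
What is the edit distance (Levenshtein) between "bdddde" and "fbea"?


Computing edit distance: "bdddde" -> "fbea"
DP table:
           f    b    e    a
      0    1    2    3    4
  b   1    1    1    2    3
  d   2    2    2    2    3
  d   3    3    3    3    3
  d   4    4    4    4    4
  d   5    5    5    5    5
  e   6    6    6    5    6
Edit distance = dp[6][4] = 6

6


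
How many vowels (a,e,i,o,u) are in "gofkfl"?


Input: gofkfl
Checking each character:
  'g' at position 0: consonant
  'o' at position 1: vowel (running total: 1)
  'f' at position 2: consonant
  'k' at position 3: consonant
  'f' at position 4: consonant
  'l' at position 5: consonant
Total vowels: 1

1


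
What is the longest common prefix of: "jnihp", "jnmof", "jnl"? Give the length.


Words: jnihp, jnmof, jnl
  Position 0: all 'j' => match
  Position 1: all 'n' => match
  Position 2: ('i', 'm', 'l') => mismatch, stop
LCP = "jn" (length 2)

2


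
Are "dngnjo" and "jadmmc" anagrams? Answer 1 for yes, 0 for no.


Strings: "dngnjo", "jadmmc"
Sorted first:  dgjnno
Sorted second: acdjmm
Differ at position 0: 'd' vs 'a' => not anagrams

0


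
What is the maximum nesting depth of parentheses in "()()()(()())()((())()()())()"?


Input: "()()()(()())()((())()()())()"
Tracking depth:
  Position 0 '(': depth becomes 1
  Position 1 ')': depth becomes 0
  Position 2 '(': depth becomes 1
  Position 3 ')': depth becomes 0
  Position 4 '(': depth becomes 1
  Position 5 ')': depth becomes 0
  Position 6 '(': depth becomes 1
  Position 7 '(': depth becomes 2
  Position 8 ')': depth becomes 1
  Position 9 '(': depth becomes 2
  Position 10 ')': depth becomes 1
  Position 11 ')': depth becomes 0
  Position 12 '(': depth becomes 1
  Position 13 ')': depth becomes 0
  Position 14 '(': depth becomes 1
  Position 15 '(': depth becomes 2
  Position 16 '(': depth becomes 3
  Position 17 ')': depth becomes 2
  Position 18 ')': depth becomes 1
  Position 19 '(': depth becomes 2
  Position 20 ')': depth becomes 1
  Position 21 '(': depth becomes 2
  Position 22 ')': depth becomes 1
  Position 23 '(': depth becomes 2
  Position 24 ')': depth becomes 1
  Position 25 ')': depth becomes 0
  Position 26 '(': depth becomes 1
  Position 27 ')': depth becomes 0
Maximum depth reached: 3

3


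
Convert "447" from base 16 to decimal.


Input: "447" in base 16
Positional expansion:
  Digit '4' (value 4) x 16^2 = 1024
  Digit '4' (value 4) x 16^1 = 64
  Digit '7' (value 7) x 16^0 = 7
Sum = 1095

1095


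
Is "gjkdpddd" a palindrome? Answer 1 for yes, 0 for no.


Input: gjkdpddd
Reversed: dddpdkjg
  Compare pos 0 ('g') with pos 7 ('d'): MISMATCH
  Compare pos 1 ('j') with pos 6 ('d'): MISMATCH
  Compare pos 2 ('k') with pos 5 ('d'): MISMATCH
  Compare pos 3 ('d') with pos 4 ('p'): MISMATCH
Result: not a palindrome

0


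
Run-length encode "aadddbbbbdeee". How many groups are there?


Input: aadddbbbbdeee
Scanning for consecutive runs:
  Group 1: 'a' x 2 (positions 0-1)
  Group 2: 'd' x 3 (positions 2-4)
  Group 3: 'b' x 4 (positions 5-8)
  Group 4: 'd' x 1 (positions 9-9)
  Group 5: 'e' x 3 (positions 10-12)
Total groups: 5

5


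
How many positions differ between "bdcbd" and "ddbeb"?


Comparing "bdcbd" and "ddbeb" position by position:
  Position 0: 'b' vs 'd' => DIFFER
  Position 1: 'd' vs 'd' => same
  Position 2: 'c' vs 'b' => DIFFER
  Position 3: 'b' vs 'e' => DIFFER
  Position 4: 'd' vs 'b' => DIFFER
Positions that differ: 4

4


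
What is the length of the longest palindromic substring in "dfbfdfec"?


Input: "dfbfdfec"
Checking substrings for palindromes:
  [0:5] "dfbfd" (len 5) => palindrome
  [1:4] "fbf" (len 3) => palindrome
  [3:6] "fdf" (len 3) => palindrome
Longest palindromic substring: "dfbfd" with length 5

5


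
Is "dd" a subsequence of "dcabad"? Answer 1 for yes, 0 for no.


Check if "dd" is a subsequence of "dcabad"
Greedy scan:
  Position 0 ('d'): matches sub[0] = 'd'
  Position 1 ('c'): no match needed
  Position 2 ('a'): no match needed
  Position 3 ('b'): no match needed
  Position 4 ('a'): no match needed
  Position 5 ('d'): matches sub[1] = 'd'
All 2 characters matched => is a subsequence

1


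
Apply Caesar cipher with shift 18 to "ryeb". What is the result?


Caesar cipher: shift "ryeb" by 18
  'r' (pos 17) + 18 = pos 9 = 'j'
  'y' (pos 24) + 18 = pos 16 = 'q'
  'e' (pos 4) + 18 = pos 22 = 'w'
  'b' (pos 1) + 18 = pos 19 = 't'
Result: jqwt

jqwt


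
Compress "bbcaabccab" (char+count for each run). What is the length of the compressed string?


Input: bbcaabccab
Runs:
  'b' x 2 => "b2"
  'c' x 1 => "c1"
  'a' x 2 => "a2"
  'b' x 1 => "b1"
  'c' x 2 => "c2"
  'a' x 1 => "a1"
  'b' x 1 => "b1"
Compressed: "b2c1a2b1c2a1b1"
Compressed length: 14

14


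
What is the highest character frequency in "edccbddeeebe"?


Input: edccbddeeebe
Character counts:
  'b': 2
  'c': 2
  'd': 3
  'e': 5
Maximum frequency: 5

5


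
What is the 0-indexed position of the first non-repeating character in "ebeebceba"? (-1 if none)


Input: ebeebceba
Character frequencies:
  'a': 1
  'b': 3
  'c': 1
  'e': 4
Scanning left to right for freq == 1:
  Position 0 ('e'): freq=4, skip
  Position 1 ('b'): freq=3, skip
  Position 2 ('e'): freq=4, skip
  Position 3 ('e'): freq=4, skip
  Position 4 ('b'): freq=3, skip
  Position 5 ('c'): unique! => answer = 5

5


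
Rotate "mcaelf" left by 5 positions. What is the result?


Input: "mcaelf", rotate left by 5
First 5 characters: "mcael"
Remaining characters: "f"
Concatenate remaining + first: "f" + "mcael" = "fmcael"

fmcael


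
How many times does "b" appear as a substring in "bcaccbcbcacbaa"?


Searching for "b" in "bcaccbcbcacbaa"
Scanning each position:
  Position 0: "b" => MATCH
  Position 1: "c" => no
  Position 2: "a" => no
  Position 3: "c" => no
  Position 4: "c" => no
  Position 5: "b" => MATCH
  Position 6: "c" => no
  Position 7: "b" => MATCH
  Position 8: "c" => no
  Position 9: "a" => no
  Position 10: "c" => no
  Position 11: "b" => MATCH
  Position 12: "a" => no
  Position 13: "a" => no
Total occurrences: 4

4


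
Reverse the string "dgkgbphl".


Input: dgkgbphl
Reading characters right to left:
  Position 7: 'l'
  Position 6: 'h'
  Position 5: 'p'
  Position 4: 'b'
  Position 3: 'g'
  Position 2: 'k'
  Position 1: 'g'
  Position 0: 'd'
Reversed: lhpbgkgd

lhpbgkgd


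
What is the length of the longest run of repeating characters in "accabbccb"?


Input: "accabbccb"
Scanning for longest run:
  Position 1 ('c'): new char, reset run to 1
  Position 2 ('c'): continues run of 'c', length=2
  Position 3 ('a'): new char, reset run to 1
  Position 4 ('b'): new char, reset run to 1
  Position 5 ('b'): continues run of 'b', length=2
  Position 6 ('c'): new char, reset run to 1
  Position 7 ('c'): continues run of 'c', length=2
  Position 8 ('b'): new char, reset run to 1
Longest run: 'c' with length 2

2


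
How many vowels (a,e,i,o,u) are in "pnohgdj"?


Input: pnohgdj
Checking each character:
  'p' at position 0: consonant
  'n' at position 1: consonant
  'o' at position 2: vowel (running total: 1)
  'h' at position 3: consonant
  'g' at position 4: consonant
  'd' at position 5: consonant
  'j' at position 6: consonant
Total vowels: 1

1


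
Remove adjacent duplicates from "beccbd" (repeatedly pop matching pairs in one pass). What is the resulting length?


Input: beccbd
Stack-based adjacent duplicate removal:
  Read 'b': push. Stack: b
  Read 'e': push. Stack: be
  Read 'c': push. Stack: bec
  Read 'c': matches stack top 'c' => pop. Stack: be
  Read 'b': push. Stack: beb
  Read 'd': push. Stack: bebd
Final stack: "bebd" (length 4)

4


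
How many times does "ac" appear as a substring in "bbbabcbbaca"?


Searching for "ac" in "bbbabcbbaca"
Scanning each position:
  Position 0: "bb" => no
  Position 1: "bb" => no
  Position 2: "ba" => no
  Position 3: "ab" => no
  Position 4: "bc" => no
  Position 5: "cb" => no
  Position 6: "bb" => no
  Position 7: "ba" => no
  Position 8: "ac" => MATCH
  Position 9: "ca" => no
Total occurrences: 1

1


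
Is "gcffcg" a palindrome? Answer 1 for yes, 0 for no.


Input: gcffcg
Reversed: gcffcg
  Compare pos 0 ('g') with pos 5 ('g'): match
  Compare pos 1 ('c') with pos 4 ('c'): match
  Compare pos 2 ('f') with pos 3 ('f'): match
Result: palindrome

1


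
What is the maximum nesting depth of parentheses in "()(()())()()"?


Input: "()(()())()()"
Tracking depth:
  Position 0 '(': depth becomes 1
  Position 1 ')': depth becomes 0
  Position 2 '(': depth becomes 1
  Position 3 '(': depth becomes 2
  Position 4 ')': depth becomes 1
  Position 5 '(': depth becomes 2
  Position 6 ')': depth becomes 1
  Position 7 ')': depth becomes 0
  Position 8 '(': depth becomes 1
  Position 9 ')': depth becomes 0
  Position 10 '(': depth becomes 1
  Position 11 ')': depth becomes 0
Maximum depth reached: 2

2


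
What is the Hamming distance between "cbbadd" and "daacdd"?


Comparing "cbbadd" and "daacdd" position by position:
  Position 0: 'c' vs 'd' => differ
  Position 1: 'b' vs 'a' => differ
  Position 2: 'b' vs 'a' => differ
  Position 3: 'a' vs 'c' => differ
  Position 4: 'd' vs 'd' => same
  Position 5: 'd' vs 'd' => same
Total differences (Hamming distance): 4

4


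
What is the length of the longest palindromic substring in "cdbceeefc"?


Input: "cdbceeefc"
Checking substrings for palindromes:
  [4:7] "eee" (len 3) => palindrome
  [4:6] "ee" (len 2) => palindrome
  [5:7] "ee" (len 2) => palindrome
Longest palindromic substring: "eee" with length 3

3


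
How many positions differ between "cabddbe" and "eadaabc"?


Comparing "cabddbe" and "eadaabc" position by position:
  Position 0: 'c' vs 'e' => DIFFER
  Position 1: 'a' vs 'a' => same
  Position 2: 'b' vs 'd' => DIFFER
  Position 3: 'd' vs 'a' => DIFFER
  Position 4: 'd' vs 'a' => DIFFER
  Position 5: 'b' vs 'b' => same
  Position 6: 'e' vs 'c' => DIFFER
Positions that differ: 5

5


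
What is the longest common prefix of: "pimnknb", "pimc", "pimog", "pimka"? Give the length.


Words: pimnknb, pimc, pimog, pimka
  Position 0: all 'p' => match
  Position 1: all 'i' => match
  Position 2: all 'm' => match
  Position 3: ('n', 'c', 'o', 'k') => mismatch, stop
LCP = "pim" (length 3)

3


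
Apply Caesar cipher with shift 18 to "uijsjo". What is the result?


Caesar cipher: shift "uijsjo" by 18
  'u' (pos 20) + 18 = pos 12 = 'm'
  'i' (pos 8) + 18 = pos 0 = 'a'
  'j' (pos 9) + 18 = pos 1 = 'b'
  's' (pos 18) + 18 = pos 10 = 'k'
  'j' (pos 9) + 18 = pos 1 = 'b'
  'o' (pos 14) + 18 = pos 6 = 'g'
Result: mabkbg

mabkbg


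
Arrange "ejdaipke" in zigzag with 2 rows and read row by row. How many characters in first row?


Zigzag "ejdaipke" into 2 rows:
Placing characters:
  'e' => row 0
  'j' => row 1
  'd' => row 0
  'a' => row 1
  'i' => row 0
  'p' => row 1
  'k' => row 0
  'e' => row 1
Rows:
  Row 0: "edik"
  Row 1: "jape"
First row length: 4

4


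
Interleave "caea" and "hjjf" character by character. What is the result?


Interleaving "caea" and "hjjf":
  Position 0: 'c' from first, 'h' from second => "ch"
  Position 1: 'a' from first, 'j' from second => "aj"
  Position 2: 'e' from first, 'j' from second => "ej"
  Position 3: 'a' from first, 'f' from second => "af"
Result: chajejaf

chajejaf


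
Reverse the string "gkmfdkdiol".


Input: gkmfdkdiol
Reading characters right to left:
  Position 9: 'l'
  Position 8: 'o'
  Position 7: 'i'
  Position 6: 'd'
  Position 5: 'k'
  Position 4: 'd'
  Position 3: 'f'
  Position 2: 'm'
  Position 1: 'k'
  Position 0: 'g'
Reversed: loidkdfmkg

loidkdfmkg


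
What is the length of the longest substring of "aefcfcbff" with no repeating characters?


Input: "aefcfcbff"
Sliding window (track last position of each char):
  Position 0 ('a'): window [0,0] length 1 -- new best
  Position 1 ('e'): window [0,1] length 2 -- new best
  Position 2 ('f'): window [0,2] length 3 -- new best
  Position 3 ('c'): window [0,3] length 4 -- new best
  Position 4 ('f'): repeat (last at 2), move window start to 3
  Position 4 ('f'): window [3,4] length 2
  Position 5 ('c'): repeat (last at 3), move window start to 4
  Position 5 ('c'): window [4,5] length 2
  Position 6 ('b'): window [4,6] length 3
  Position 7 ('f'): repeat (last at 4), move window start to 5
  Position 7 ('f'): window [5,7] length 3
  Position 8 ('f'): repeat (last at 7), move window start to 8
  Position 8 ('f'): window [8,8] length 1
Longest substring with no repeats: "aefc" with length 4

4


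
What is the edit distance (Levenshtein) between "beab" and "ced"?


Computing edit distance: "beab" -> "ced"
DP table:
           c    e    d
      0    1    2    3
  b   1    1    2    3
  e   2    2    1    2
  a   3    3    2    2
  b   4    4    3    3
Edit distance = dp[4][3] = 3

3


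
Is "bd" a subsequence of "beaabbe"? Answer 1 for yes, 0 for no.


Check if "bd" is a subsequence of "beaabbe"
Greedy scan:
  Position 0 ('b'): matches sub[0] = 'b'
  Position 1 ('e'): no match needed
  Position 2 ('a'): no match needed
  Position 3 ('a'): no match needed
  Position 4 ('b'): no match needed
  Position 5 ('b'): no match needed
  Position 6 ('e'): no match needed
Only matched 1/2 characters => not a subsequence

0


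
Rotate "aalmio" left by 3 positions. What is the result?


Input: "aalmio", rotate left by 3
First 3 characters: "aal"
Remaining characters: "mio"
Concatenate remaining + first: "mio" + "aal" = "mioaal"

mioaal


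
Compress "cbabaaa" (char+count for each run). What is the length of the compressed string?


Input: cbabaaa
Runs:
  'c' x 1 => "c1"
  'b' x 1 => "b1"
  'a' x 1 => "a1"
  'b' x 1 => "b1"
  'a' x 3 => "a3"
Compressed: "c1b1a1b1a3"
Compressed length: 10

10


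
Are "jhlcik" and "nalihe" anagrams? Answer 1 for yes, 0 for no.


Strings: "jhlcik", "nalihe"
Sorted first:  chijkl
Sorted second: aehiln
Differ at position 0: 'c' vs 'a' => not anagrams

0


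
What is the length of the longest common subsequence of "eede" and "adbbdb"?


LCS of "eede" and "adbbdb"
DP table:
           a    d    b    b    d    b
      0    0    0    0    0    0    0
  e   0    0    0    0    0    0    0
  e   0    0    0    0    0    0    0
  d   0    0    1    1    1    1    1
  e   0    0    1    1    1    1    1
LCS length = dp[4][6] = 1

1


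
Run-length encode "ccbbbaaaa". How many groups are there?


Input: ccbbbaaaa
Scanning for consecutive runs:
  Group 1: 'c' x 2 (positions 0-1)
  Group 2: 'b' x 3 (positions 2-4)
  Group 3: 'a' x 4 (positions 5-8)
Total groups: 3

3


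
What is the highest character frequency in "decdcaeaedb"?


Input: decdcaeaedb
Character counts:
  'a': 2
  'b': 1
  'c': 2
  'd': 3
  'e': 3
Maximum frequency: 3

3


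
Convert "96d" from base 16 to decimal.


Input: "96d" in base 16
Positional expansion:
  Digit '9' (value 9) x 16^2 = 2304
  Digit '6' (value 6) x 16^1 = 96
  Digit 'd' (value 13) x 16^0 = 13
Sum = 2413

2413


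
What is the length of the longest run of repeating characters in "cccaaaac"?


Input: "cccaaaac"
Scanning for longest run:
  Position 1 ('c'): continues run of 'c', length=2
  Position 2 ('c'): continues run of 'c', length=3
  Position 3 ('a'): new char, reset run to 1
  Position 4 ('a'): continues run of 'a', length=2
  Position 5 ('a'): continues run of 'a', length=3
  Position 6 ('a'): continues run of 'a', length=4
  Position 7 ('c'): new char, reset run to 1
Longest run: 'a' with length 4

4


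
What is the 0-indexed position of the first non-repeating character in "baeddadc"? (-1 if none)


Input: baeddadc
Character frequencies:
  'a': 2
  'b': 1
  'c': 1
  'd': 3
  'e': 1
Scanning left to right for freq == 1:
  Position 0 ('b'): unique! => answer = 0

0


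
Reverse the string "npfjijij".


Input: npfjijij
Reading characters right to left:
  Position 7: 'j'
  Position 6: 'i'
  Position 5: 'j'
  Position 4: 'i'
  Position 3: 'j'
  Position 2: 'f'
  Position 1: 'p'
  Position 0: 'n'
Reversed: jijijfpn

jijijfpn


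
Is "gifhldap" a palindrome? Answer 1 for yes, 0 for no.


Input: gifhldap
Reversed: padlhfig
  Compare pos 0 ('g') with pos 7 ('p'): MISMATCH
  Compare pos 1 ('i') with pos 6 ('a'): MISMATCH
  Compare pos 2 ('f') with pos 5 ('d'): MISMATCH
  Compare pos 3 ('h') with pos 4 ('l'): MISMATCH
Result: not a palindrome

0


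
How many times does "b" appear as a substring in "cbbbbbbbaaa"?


Searching for "b" in "cbbbbbbbaaa"
Scanning each position:
  Position 0: "c" => no
  Position 1: "b" => MATCH
  Position 2: "b" => MATCH
  Position 3: "b" => MATCH
  Position 4: "b" => MATCH
  Position 5: "b" => MATCH
  Position 6: "b" => MATCH
  Position 7: "b" => MATCH
  Position 8: "a" => no
  Position 9: "a" => no
  Position 10: "a" => no
Total occurrences: 7

7


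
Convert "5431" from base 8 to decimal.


Input: "5431" in base 8
Positional expansion:
  Digit '5' (value 5) x 8^3 = 2560
  Digit '4' (value 4) x 8^2 = 256
  Digit '3' (value 3) x 8^1 = 24
  Digit '1' (value 1) x 8^0 = 1
Sum = 2841

2841


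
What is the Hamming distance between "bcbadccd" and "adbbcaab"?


Comparing "bcbadccd" and "adbbcaab" position by position:
  Position 0: 'b' vs 'a' => differ
  Position 1: 'c' vs 'd' => differ
  Position 2: 'b' vs 'b' => same
  Position 3: 'a' vs 'b' => differ
  Position 4: 'd' vs 'c' => differ
  Position 5: 'c' vs 'a' => differ
  Position 6: 'c' vs 'a' => differ
  Position 7: 'd' vs 'b' => differ
Total differences (Hamming distance): 7

7


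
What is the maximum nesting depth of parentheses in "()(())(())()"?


Input: "()(())(())()"
Tracking depth:
  Position 0 '(': depth becomes 1
  Position 1 ')': depth becomes 0
  Position 2 '(': depth becomes 1
  Position 3 '(': depth becomes 2
  Position 4 ')': depth becomes 1
  Position 5 ')': depth becomes 0
  Position 6 '(': depth becomes 1
  Position 7 '(': depth becomes 2
  Position 8 ')': depth becomes 1
  Position 9 ')': depth becomes 0
  Position 10 '(': depth becomes 1
  Position 11 ')': depth becomes 0
Maximum depth reached: 2

2


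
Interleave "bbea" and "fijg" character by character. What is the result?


Interleaving "bbea" and "fijg":
  Position 0: 'b' from first, 'f' from second => "bf"
  Position 1: 'b' from first, 'i' from second => "bi"
  Position 2: 'e' from first, 'j' from second => "ej"
  Position 3: 'a' from first, 'g' from second => "ag"
Result: bfbiejag

bfbiejag


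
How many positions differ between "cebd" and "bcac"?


Comparing "cebd" and "bcac" position by position:
  Position 0: 'c' vs 'b' => DIFFER
  Position 1: 'e' vs 'c' => DIFFER
  Position 2: 'b' vs 'a' => DIFFER
  Position 3: 'd' vs 'c' => DIFFER
Positions that differ: 4

4


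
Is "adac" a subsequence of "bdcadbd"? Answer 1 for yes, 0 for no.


Check if "adac" is a subsequence of "bdcadbd"
Greedy scan:
  Position 0 ('b'): no match needed
  Position 1 ('d'): no match needed
  Position 2 ('c'): no match needed
  Position 3 ('a'): matches sub[0] = 'a'
  Position 4 ('d'): matches sub[1] = 'd'
  Position 5 ('b'): no match needed
  Position 6 ('d'): no match needed
Only matched 2/4 characters => not a subsequence

0


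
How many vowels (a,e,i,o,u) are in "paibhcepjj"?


Input: paibhcepjj
Checking each character:
  'p' at position 0: consonant
  'a' at position 1: vowel (running total: 1)
  'i' at position 2: vowel (running total: 2)
  'b' at position 3: consonant
  'h' at position 4: consonant
  'c' at position 5: consonant
  'e' at position 6: vowel (running total: 3)
  'p' at position 7: consonant
  'j' at position 8: consonant
  'j' at position 9: consonant
Total vowels: 3

3


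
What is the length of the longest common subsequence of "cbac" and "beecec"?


LCS of "cbac" and "beecec"
DP table:
           b    e    e    c    e    c
      0    0    0    0    0    0    0
  c   0    0    0    0    1    1    1
  b   0    1    1    1    1    1    1
  a   0    1    1    1    1    1    1
  c   0    1    1    1    2    2    2
LCS length = dp[4][6] = 2

2


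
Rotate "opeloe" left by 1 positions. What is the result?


Input: "opeloe", rotate left by 1
First 1 characters: "o"
Remaining characters: "peloe"
Concatenate remaining + first: "peloe" + "o" = "peloeo"

peloeo


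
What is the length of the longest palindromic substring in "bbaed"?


Input: "bbaed"
Checking substrings for palindromes:
  [0:2] "bb" (len 2) => palindrome
Longest palindromic substring: "bb" with length 2

2


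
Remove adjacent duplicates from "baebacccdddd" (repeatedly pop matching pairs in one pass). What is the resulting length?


Input: baebacccdddd
Stack-based adjacent duplicate removal:
  Read 'b': push. Stack: b
  Read 'a': push. Stack: ba
  Read 'e': push. Stack: bae
  Read 'b': push. Stack: baeb
  Read 'a': push. Stack: baeba
  Read 'c': push. Stack: baebac
  Read 'c': matches stack top 'c' => pop. Stack: baeba
  Read 'c': push. Stack: baebac
  Read 'd': push. Stack: baebacd
  Read 'd': matches stack top 'd' => pop. Stack: baebac
  Read 'd': push. Stack: baebacd
  Read 'd': matches stack top 'd' => pop. Stack: baebac
Final stack: "baebac" (length 6)

6


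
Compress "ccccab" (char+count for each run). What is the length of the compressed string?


Input: ccccab
Runs:
  'c' x 4 => "c4"
  'a' x 1 => "a1"
  'b' x 1 => "b1"
Compressed: "c4a1b1"
Compressed length: 6

6


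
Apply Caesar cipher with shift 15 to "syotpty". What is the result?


Caesar cipher: shift "syotpty" by 15
  's' (pos 18) + 15 = pos 7 = 'h'
  'y' (pos 24) + 15 = pos 13 = 'n'
  'o' (pos 14) + 15 = pos 3 = 'd'
  't' (pos 19) + 15 = pos 8 = 'i'
  'p' (pos 15) + 15 = pos 4 = 'e'
  't' (pos 19) + 15 = pos 8 = 'i'
  'y' (pos 24) + 15 = pos 13 = 'n'
Result: hndiein

hndiein


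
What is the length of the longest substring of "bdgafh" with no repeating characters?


Input: "bdgafh"
Sliding window (track last position of each char):
  Position 0 ('b'): window [0,0] length 1 -- new best
  Position 1 ('d'): window [0,1] length 2 -- new best
  Position 2 ('g'): window [0,2] length 3 -- new best
  Position 3 ('a'): window [0,3] length 4 -- new best
  Position 4 ('f'): window [0,4] length 5 -- new best
  Position 5 ('h'): window [0,5] length 6 -- new best
Longest substring with no repeats: "bdgafh" with length 6

6


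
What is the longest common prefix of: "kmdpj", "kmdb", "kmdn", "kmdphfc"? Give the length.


Words: kmdpj, kmdb, kmdn, kmdphfc
  Position 0: all 'k' => match
  Position 1: all 'm' => match
  Position 2: all 'd' => match
  Position 3: ('p', 'b', 'n', 'p') => mismatch, stop
LCP = "kmd" (length 3)

3


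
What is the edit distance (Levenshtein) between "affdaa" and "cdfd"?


Computing edit distance: "affdaa" -> "cdfd"
DP table:
           c    d    f    d
      0    1    2    3    4
  a   1    1    2    3    4
  f   2    2    2    2    3
  f   3    3    3    2    3
  d   4    4    3    3    2
  a   5    5    4    4    3
  a   6    6    5    5    4
Edit distance = dp[6][4] = 4

4


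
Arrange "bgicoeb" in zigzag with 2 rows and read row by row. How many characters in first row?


Zigzag "bgicoeb" into 2 rows:
Placing characters:
  'b' => row 0
  'g' => row 1
  'i' => row 0
  'c' => row 1
  'o' => row 0
  'e' => row 1
  'b' => row 0
Rows:
  Row 0: "biob"
  Row 1: "gce"
First row length: 4

4


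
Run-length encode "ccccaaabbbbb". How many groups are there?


Input: ccccaaabbbbb
Scanning for consecutive runs:
  Group 1: 'c' x 4 (positions 0-3)
  Group 2: 'a' x 3 (positions 4-6)
  Group 3: 'b' x 5 (positions 7-11)
Total groups: 3

3


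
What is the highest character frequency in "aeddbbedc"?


Input: aeddbbedc
Character counts:
  'a': 1
  'b': 2
  'c': 1
  'd': 3
  'e': 2
Maximum frequency: 3

3


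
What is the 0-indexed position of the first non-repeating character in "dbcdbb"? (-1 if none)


Input: dbcdbb
Character frequencies:
  'b': 3
  'c': 1
  'd': 2
Scanning left to right for freq == 1:
  Position 0 ('d'): freq=2, skip
  Position 1 ('b'): freq=3, skip
  Position 2 ('c'): unique! => answer = 2

2


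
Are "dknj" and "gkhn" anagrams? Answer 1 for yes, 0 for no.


Strings: "dknj", "gkhn"
Sorted first:  djkn
Sorted second: ghkn
Differ at position 0: 'd' vs 'g' => not anagrams

0


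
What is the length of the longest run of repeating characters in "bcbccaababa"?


Input: "bcbccaababa"
Scanning for longest run:
  Position 1 ('c'): new char, reset run to 1
  Position 2 ('b'): new char, reset run to 1
  Position 3 ('c'): new char, reset run to 1
  Position 4 ('c'): continues run of 'c', length=2
  Position 5 ('a'): new char, reset run to 1
  Position 6 ('a'): continues run of 'a', length=2
  Position 7 ('b'): new char, reset run to 1
  Position 8 ('a'): new char, reset run to 1
  Position 9 ('b'): new char, reset run to 1
  Position 10 ('a'): new char, reset run to 1
Longest run: 'c' with length 2

2


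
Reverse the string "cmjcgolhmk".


Input: cmjcgolhmk
Reading characters right to left:
  Position 9: 'k'
  Position 8: 'm'
  Position 7: 'h'
  Position 6: 'l'
  Position 5: 'o'
  Position 4: 'g'
  Position 3: 'c'
  Position 2: 'j'
  Position 1: 'm'
  Position 0: 'c'
Reversed: kmhlogcjmc

kmhlogcjmc


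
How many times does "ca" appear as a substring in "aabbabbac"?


Searching for "ca" in "aabbabbac"
Scanning each position:
  Position 0: "aa" => no
  Position 1: "ab" => no
  Position 2: "bb" => no
  Position 3: "ba" => no
  Position 4: "ab" => no
  Position 5: "bb" => no
  Position 6: "ba" => no
  Position 7: "ac" => no
Total occurrences: 0

0


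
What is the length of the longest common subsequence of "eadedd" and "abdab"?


LCS of "eadedd" and "abdab"
DP table:
           a    b    d    a    b
      0    0    0    0    0    0
  e   0    0    0    0    0    0
  a   0    1    1    1    1    1
  d   0    1    1    2    2    2
  e   0    1    1    2    2    2
  d   0    1    1    2    2    2
  d   0    1    1    2    2    2
LCS length = dp[6][5] = 2

2


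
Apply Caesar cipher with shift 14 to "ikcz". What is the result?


Caesar cipher: shift "ikcz" by 14
  'i' (pos 8) + 14 = pos 22 = 'w'
  'k' (pos 10) + 14 = pos 24 = 'y'
  'c' (pos 2) + 14 = pos 16 = 'q'
  'z' (pos 25) + 14 = pos 13 = 'n'
Result: wyqn

wyqn


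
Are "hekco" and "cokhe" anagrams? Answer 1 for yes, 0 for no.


Strings: "hekco", "cokhe"
Sorted first:  cehko
Sorted second: cehko
Sorted forms match => anagrams

1


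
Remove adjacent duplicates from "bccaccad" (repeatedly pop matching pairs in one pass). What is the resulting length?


Input: bccaccad
Stack-based adjacent duplicate removal:
  Read 'b': push. Stack: b
  Read 'c': push. Stack: bc
  Read 'c': matches stack top 'c' => pop. Stack: b
  Read 'a': push. Stack: ba
  Read 'c': push. Stack: bac
  Read 'c': matches stack top 'c' => pop. Stack: ba
  Read 'a': matches stack top 'a' => pop. Stack: b
  Read 'd': push. Stack: bd
Final stack: "bd" (length 2)

2


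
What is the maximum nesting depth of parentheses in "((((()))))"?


Input: "((((()))))"
Tracking depth:
  Position 0 '(': depth becomes 1
  Position 1 '(': depth becomes 2
  Position 2 '(': depth becomes 3
  Position 3 '(': depth becomes 4
  Position 4 '(': depth becomes 5
  Position 5 ')': depth becomes 4
  Position 6 ')': depth becomes 3
  Position 7 ')': depth becomes 2
  Position 8 ')': depth becomes 1
  Position 9 ')': depth becomes 0
Maximum depth reached: 5

5


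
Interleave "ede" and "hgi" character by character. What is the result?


Interleaving "ede" and "hgi":
  Position 0: 'e' from first, 'h' from second => "eh"
  Position 1: 'd' from first, 'g' from second => "dg"
  Position 2: 'e' from first, 'i' from second => "ei"
Result: ehdgei

ehdgei


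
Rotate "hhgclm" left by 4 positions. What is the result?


Input: "hhgclm", rotate left by 4
First 4 characters: "hhgc"
Remaining characters: "lm"
Concatenate remaining + first: "lm" + "hhgc" = "lmhhgc"

lmhhgc


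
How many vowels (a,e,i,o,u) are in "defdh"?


Input: defdh
Checking each character:
  'd' at position 0: consonant
  'e' at position 1: vowel (running total: 1)
  'f' at position 2: consonant
  'd' at position 3: consonant
  'h' at position 4: consonant
Total vowels: 1

1


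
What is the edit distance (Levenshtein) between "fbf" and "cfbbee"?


Computing edit distance: "fbf" -> "cfbbee"
DP table:
           c    f    b    b    e    e
      0    1    2    3    4    5    6
  f   1    1    1    2    3    4    5
  b   2    2    2    1    2    3    4
  f   3    3    2    2    2    3    4
Edit distance = dp[3][6] = 4

4


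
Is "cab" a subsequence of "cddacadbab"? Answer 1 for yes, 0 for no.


Check if "cab" is a subsequence of "cddacadbab"
Greedy scan:
  Position 0 ('c'): matches sub[0] = 'c'
  Position 1 ('d'): no match needed
  Position 2 ('d'): no match needed
  Position 3 ('a'): matches sub[1] = 'a'
  Position 4 ('c'): no match needed
  Position 5 ('a'): no match needed
  Position 6 ('d'): no match needed
  Position 7 ('b'): matches sub[2] = 'b'
  Position 8 ('a'): no match needed
  Position 9 ('b'): no match needed
All 3 characters matched => is a subsequence

1


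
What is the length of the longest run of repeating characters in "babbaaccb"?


Input: "babbaaccb"
Scanning for longest run:
  Position 1 ('a'): new char, reset run to 1
  Position 2 ('b'): new char, reset run to 1
  Position 3 ('b'): continues run of 'b', length=2
  Position 4 ('a'): new char, reset run to 1
  Position 5 ('a'): continues run of 'a', length=2
  Position 6 ('c'): new char, reset run to 1
  Position 7 ('c'): continues run of 'c', length=2
  Position 8 ('b'): new char, reset run to 1
Longest run: 'b' with length 2

2


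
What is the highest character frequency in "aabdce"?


Input: aabdce
Character counts:
  'a': 2
  'b': 1
  'c': 1
  'd': 1
  'e': 1
Maximum frequency: 2

2


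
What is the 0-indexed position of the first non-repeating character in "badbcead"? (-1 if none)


Input: badbcead
Character frequencies:
  'a': 2
  'b': 2
  'c': 1
  'd': 2
  'e': 1
Scanning left to right for freq == 1:
  Position 0 ('b'): freq=2, skip
  Position 1 ('a'): freq=2, skip
  Position 2 ('d'): freq=2, skip
  Position 3 ('b'): freq=2, skip
  Position 4 ('c'): unique! => answer = 4

4


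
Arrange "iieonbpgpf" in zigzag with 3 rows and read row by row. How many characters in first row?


Zigzag "iieonbpgpf" into 3 rows:
Placing characters:
  'i' => row 0
  'i' => row 1
  'e' => row 2
  'o' => row 1
  'n' => row 0
  'b' => row 1
  'p' => row 2
  'g' => row 1
  'p' => row 0
  'f' => row 1
Rows:
  Row 0: "inp"
  Row 1: "iobgf"
  Row 2: "ep"
First row length: 3

3


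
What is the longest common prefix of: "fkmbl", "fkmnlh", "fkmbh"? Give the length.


Words: fkmbl, fkmnlh, fkmbh
  Position 0: all 'f' => match
  Position 1: all 'k' => match
  Position 2: all 'm' => match
  Position 3: ('b', 'n', 'b') => mismatch, stop
LCP = "fkm" (length 3)

3


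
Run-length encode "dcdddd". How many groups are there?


Input: dcdddd
Scanning for consecutive runs:
  Group 1: 'd' x 1 (positions 0-0)
  Group 2: 'c' x 1 (positions 1-1)
  Group 3: 'd' x 4 (positions 2-5)
Total groups: 3

3


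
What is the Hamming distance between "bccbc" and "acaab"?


Comparing "bccbc" and "acaab" position by position:
  Position 0: 'b' vs 'a' => differ
  Position 1: 'c' vs 'c' => same
  Position 2: 'c' vs 'a' => differ
  Position 3: 'b' vs 'a' => differ
  Position 4: 'c' vs 'b' => differ
Total differences (Hamming distance): 4

4


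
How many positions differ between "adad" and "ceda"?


Comparing "adad" and "ceda" position by position:
  Position 0: 'a' vs 'c' => DIFFER
  Position 1: 'd' vs 'e' => DIFFER
  Position 2: 'a' vs 'd' => DIFFER
  Position 3: 'd' vs 'a' => DIFFER
Positions that differ: 4

4


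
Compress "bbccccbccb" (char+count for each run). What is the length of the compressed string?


Input: bbccccbccb
Runs:
  'b' x 2 => "b2"
  'c' x 4 => "c4"
  'b' x 1 => "b1"
  'c' x 2 => "c2"
  'b' x 1 => "b1"
Compressed: "b2c4b1c2b1"
Compressed length: 10

10


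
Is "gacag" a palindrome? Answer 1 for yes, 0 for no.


Input: gacag
Reversed: gacag
  Compare pos 0 ('g') with pos 4 ('g'): match
  Compare pos 1 ('a') with pos 3 ('a'): match
Result: palindrome

1


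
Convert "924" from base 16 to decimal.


Input: "924" in base 16
Positional expansion:
  Digit '9' (value 9) x 16^2 = 2304
  Digit '2' (value 2) x 16^1 = 32
  Digit '4' (value 4) x 16^0 = 4
Sum = 2340

2340


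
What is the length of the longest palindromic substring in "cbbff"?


Input: "cbbff"
Checking substrings for palindromes:
  [1:3] "bb" (len 2) => palindrome
  [3:5] "ff" (len 2) => palindrome
Longest palindromic substring: "bb" with length 2

2


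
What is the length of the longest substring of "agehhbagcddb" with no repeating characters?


Input: "agehhbagcddb"
Sliding window (track last position of each char):
  Position 0 ('a'): window [0,0] length 1 -- new best
  Position 1 ('g'): window [0,1] length 2 -- new best
  Position 2 ('e'): window [0,2] length 3 -- new best
  Position 3 ('h'): window [0,3] length 4 -- new best
  Position 4 ('h'): repeat (last at 3), move window start to 4
  Position 4 ('h'): window [4,4] length 1
  Position 5 ('b'): window [4,5] length 2
  Position 6 ('a'): window [4,6] length 3
  Position 7 ('g'): window [4,7] length 4
  Position 8 ('c'): window [4,8] length 5 -- new best
  Position 9 ('d'): window [4,9] length 6 -- new best
  Position 10 ('d'): repeat (last at 9), move window start to 10
  Position 10 ('d'): window [10,10] length 1
  Position 11 ('b'): window [10,11] length 2
Longest substring with no repeats: "hbagcd" with length 6

6


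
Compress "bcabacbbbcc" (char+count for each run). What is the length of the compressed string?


Input: bcabacbbbcc
Runs:
  'b' x 1 => "b1"
  'c' x 1 => "c1"
  'a' x 1 => "a1"
  'b' x 1 => "b1"
  'a' x 1 => "a1"
  'c' x 1 => "c1"
  'b' x 3 => "b3"
  'c' x 2 => "c2"
Compressed: "b1c1a1b1a1c1b3c2"
Compressed length: 16

16


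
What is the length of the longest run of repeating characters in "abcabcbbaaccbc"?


Input: "abcabcbbaaccbc"
Scanning for longest run:
  Position 1 ('b'): new char, reset run to 1
  Position 2 ('c'): new char, reset run to 1
  Position 3 ('a'): new char, reset run to 1
  Position 4 ('b'): new char, reset run to 1
  Position 5 ('c'): new char, reset run to 1
  Position 6 ('b'): new char, reset run to 1
  Position 7 ('b'): continues run of 'b', length=2
  Position 8 ('a'): new char, reset run to 1
  Position 9 ('a'): continues run of 'a', length=2
  Position 10 ('c'): new char, reset run to 1
  Position 11 ('c'): continues run of 'c', length=2
  Position 12 ('b'): new char, reset run to 1
  Position 13 ('c'): new char, reset run to 1
Longest run: 'b' with length 2

2


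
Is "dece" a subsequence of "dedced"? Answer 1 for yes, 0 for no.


Check if "dece" is a subsequence of "dedced"
Greedy scan:
  Position 0 ('d'): matches sub[0] = 'd'
  Position 1 ('e'): matches sub[1] = 'e'
  Position 2 ('d'): no match needed
  Position 3 ('c'): matches sub[2] = 'c'
  Position 4 ('e'): matches sub[3] = 'e'
  Position 5 ('d'): no match needed
All 4 characters matched => is a subsequence

1


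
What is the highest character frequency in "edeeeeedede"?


Input: edeeeeedede
Character counts:
  'd': 3
  'e': 8
Maximum frequency: 8

8


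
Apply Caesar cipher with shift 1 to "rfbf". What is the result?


Caesar cipher: shift "rfbf" by 1
  'r' (pos 17) + 1 = pos 18 = 's'
  'f' (pos 5) + 1 = pos 6 = 'g'
  'b' (pos 1) + 1 = pos 2 = 'c'
  'f' (pos 5) + 1 = pos 6 = 'g'
Result: sgcg

sgcg


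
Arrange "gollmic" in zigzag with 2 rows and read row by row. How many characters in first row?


Zigzag "gollmic" into 2 rows:
Placing characters:
  'g' => row 0
  'o' => row 1
  'l' => row 0
  'l' => row 1
  'm' => row 0
  'i' => row 1
  'c' => row 0
Rows:
  Row 0: "glmc"
  Row 1: "oli"
First row length: 4

4


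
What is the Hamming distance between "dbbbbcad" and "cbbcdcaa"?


Comparing "dbbbbcad" and "cbbcdcaa" position by position:
  Position 0: 'd' vs 'c' => differ
  Position 1: 'b' vs 'b' => same
  Position 2: 'b' vs 'b' => same
  Position 3: 'b' vs 'c' => differ
  Position 4: 'b' vs 'd' => differ
  Position 5: 'c' vs 'c' => same
  Position 6: 'a' vs 'a' => same
  Position 7: 'd' vs 'a' => differ
Total differences (Hamming distance): 4

4


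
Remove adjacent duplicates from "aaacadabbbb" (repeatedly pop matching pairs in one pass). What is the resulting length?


Input: aaacadabbbb
Stack-based adjacent duplicate removal:
  Read 'a': push. Stack: a
  Read 'a': matches stack top 'a' => pop. Stack: (empty)
  Read 'a': push. Stack: a
  Read 'c': push. Stack: ac
  Read 'a': push. Stack: aca
  Read 'd': push. Stack: acad
  Read 'a': push. Stack: acada
  Read 'b': push. Stack: acadab
  Read 'b': matches stack top 'b' => pop. Stack: acada
  Read 'b': push. Stack: acadab
  Read 'b': matches stack top 'b' => pop. Stack: acada
Final stack: "acada" (length 5)

5
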